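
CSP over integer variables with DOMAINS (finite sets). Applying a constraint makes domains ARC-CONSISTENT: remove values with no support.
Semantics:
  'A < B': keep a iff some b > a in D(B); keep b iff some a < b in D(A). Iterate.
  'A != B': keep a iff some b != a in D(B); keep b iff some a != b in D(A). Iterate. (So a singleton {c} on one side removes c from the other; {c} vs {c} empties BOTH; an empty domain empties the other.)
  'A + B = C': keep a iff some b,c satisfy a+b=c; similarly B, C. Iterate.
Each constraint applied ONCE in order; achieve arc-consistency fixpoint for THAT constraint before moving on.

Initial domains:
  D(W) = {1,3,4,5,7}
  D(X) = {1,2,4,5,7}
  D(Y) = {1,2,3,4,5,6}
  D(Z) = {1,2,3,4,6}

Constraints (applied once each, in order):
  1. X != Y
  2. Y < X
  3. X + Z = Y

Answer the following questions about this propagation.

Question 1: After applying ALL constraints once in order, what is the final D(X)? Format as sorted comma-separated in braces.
Constraint 1 (X != Y) on D(X)={1,2,4,5,7} D(Y)={1,2,3,4,5,6}: no change
Constraint 2 (Y < X) on D(Y)={1,2,3,4,5,6} D(X)={1,2,4,5,7}: X {1,2,4,5,7}->{2,4,5,7}
Constraint 3 (X + Z = Y) on D(X)={2,4,5,7} D(Z)={1,2,3,4,6} D(Y)={1,2,3,4,5,6}: X {2,4,5,7}->{2,4,5}; Z {1,2,3,4,6}->{1,2,3,4}; Y {1,2,3,4,5,6}->{3,4,5,6}
So after all 3 constraints: D(X) = {2,4,5}

Answer: {2,4,5}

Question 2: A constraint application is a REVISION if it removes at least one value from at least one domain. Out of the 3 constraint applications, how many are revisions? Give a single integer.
Answer: 2

Derivation:
Constraint 1 (X != Y) on D(X)={1,2,4,5,7} D(Y)={1,2,3,4,5,6}: no change => not a revision
Constraint 2 (Y < X) on D(Y)={1,2,3,4,5,6} D(X)={1,2,4,5,7}: X {1,2,4,5,7}->{2,4,5,7} => REVISION
Constraint 3 (X + Z = Y) on D(X)={2,4,5,7} D(Z)={1,2,3,4,6} D(Y)={1,2,3,4,5,6}: X {2,4,5,7}->{2,4,5}; Z {1,2,3,4,6}->{1,2,3,4}; Y {1,2,3,4,5,6}->{3,4,5,6} => REVISION
Total revisions = 2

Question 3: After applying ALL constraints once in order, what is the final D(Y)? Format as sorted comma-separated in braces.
Answer: {3,4,5,6}

Derivation:
Constraint 1 (X != Y) on D(X)={1,2,4,5,7} D(Y)={1,2,3,4,5,6}: no change
Constraint 2 (Y < X) on D(Y)={1,2,3,4,5,6} D(X)={1,2,4,5,7}: X {1,2,4,5,7}->{2,4,5,7}
Constraint 3 (X + Z = Y) on D(X)={2,4,5,7} D(Z)={1,2,3,4,6} D(Y)={1,2,3,4,5,6}: X {2,4,5,7}->{2,4,5}; Z {1,2,3,4,6}->{1,2,3,4}; Y {1,2,3,4,5,6}->{3,4,5,6}
So after all 3 constraints: D(Y) = {3,4,5,6}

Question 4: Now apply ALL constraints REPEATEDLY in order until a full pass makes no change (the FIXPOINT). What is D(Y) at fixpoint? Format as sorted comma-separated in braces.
pass 0 (initial): D(Y)={1,2,3,4,5,6}
pass 1: X {1,2,4,5,7}->{2,4,5}; Y {1,2,3,4,5,6}->{3,4,5,6}; Z {1,2,3,4,6}->{1,2,3,4}
pass 2: X {2,4,5}->{}; Y {3,4,5,6}->{}; Z {1,2,3,4}->{}
pass 3: no change
Fixpoint after 3 passes: D(Y) = {}

Answer: {}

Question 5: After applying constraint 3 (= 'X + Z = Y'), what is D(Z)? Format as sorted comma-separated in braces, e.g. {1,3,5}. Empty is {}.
Answer: {1,2,3,4}

Derivation:
Constraint 1 (X != Y) on D(X)={1,2,4,5,7} D(Y)={1,2,3,4,5,6}: no change
Constraint 2 (Y < X) on D(Y)={1,2,3,4,5,6} D(X)={1,2,4,5,7}: X {1,2,4,5,7}->{2,4,5,7}
Constraint 3 (X + Z = Y) on D(X)={2,4,5,7} D(Z)={1,2,3,4,6} D(Y)={1,2,3,4,5,6}: X {2,4,5,7}->{2,4,5}; Z {1,2,3,4,6}->{1,2,3,4}; Y {1,2,3,4,5,6}->{3,4,5,6}
So after constraint 3: D(Z) = {1,2,3,4}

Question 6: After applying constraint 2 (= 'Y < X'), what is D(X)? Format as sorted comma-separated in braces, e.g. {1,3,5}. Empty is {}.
Constraint 1 (X != Y) on D(X)={1,2,4,5,7} D(Y)={1,2,3,4,5,6}: no change
Constraint 2 (Y < X) on D(Y)={1,2,3,4,5,6} D(X)={1,2,4,5,7}: X {1,2,4,5,7}->{2,4,5,7}
So after constraint 2: D(X) = {2,4,5,7}

Answer: {2,4,5,7}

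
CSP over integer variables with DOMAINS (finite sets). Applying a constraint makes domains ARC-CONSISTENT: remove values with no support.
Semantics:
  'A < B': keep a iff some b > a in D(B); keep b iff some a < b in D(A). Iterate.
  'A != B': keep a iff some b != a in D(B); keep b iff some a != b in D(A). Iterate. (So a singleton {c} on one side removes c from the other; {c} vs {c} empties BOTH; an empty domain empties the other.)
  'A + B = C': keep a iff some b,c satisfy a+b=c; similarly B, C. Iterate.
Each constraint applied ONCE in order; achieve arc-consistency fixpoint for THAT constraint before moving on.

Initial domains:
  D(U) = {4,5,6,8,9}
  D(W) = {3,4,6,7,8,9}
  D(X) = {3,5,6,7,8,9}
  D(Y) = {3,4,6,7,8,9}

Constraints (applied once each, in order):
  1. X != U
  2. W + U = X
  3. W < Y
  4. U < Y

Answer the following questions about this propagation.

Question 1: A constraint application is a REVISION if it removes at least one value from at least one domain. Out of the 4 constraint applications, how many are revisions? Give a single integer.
Answer: 3

Derivation:
Constraint 1 (X != U) on D(X)={3,5,6,7,8,9} D(U)={4,5,6,8,9}: no change => not a revision
Constraint 2 (W + U = X) on D(W)={3,4,6,7,8,9} D(U)={4,5,6,8,9} D(X)={3,5,6,7,8,9}: W {3,4,6,7,8,9}->{3,4}; U {4,5,6,8,9}->{4,5,6}; X {3,5,6,7,8,9}->{7,8,9} => REVISION
Constraint 3 (W < Y) on D(W)={3,4} D(Y)={3,4,6,7,8,9}: Y {3,4,6,7,8,9}->{4,6,7,8,9} => REVISION
Constraint 4 (U < Y) on D(U)={4,5,6} D(Y)={4,6,7,8,9}: Y {4,6,7,8,9}->{6,7,8,9} => REVISION
Total revisions = 3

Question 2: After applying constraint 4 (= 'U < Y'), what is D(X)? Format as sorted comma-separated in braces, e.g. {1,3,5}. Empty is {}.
Answer: {7,8,9}

Derivation:
Constraint 1 (X != U) on D(X)={3,5,6,7,8,9} D(U)={4,5,6,8,9}: no change
Constraint 2 (W + U = X) on D(W)={3,4,6,7,8,9} D(U)={4,5,6,8,9} D(X)={3,5,6,7,8,9}: W {3,4,6,7,8,9}->{3,4}; U {4,5,6,8,9}->{4,5,6}; X {3,5,6,7,8,9}->{7,8,9}
Constraint 3 (W < Y) on D(W)={3,4} D(Y)={3,4,6,7,8,9}: Y {3,4,6,7,8,9}->{4,6,7,8,9}
Constraint 4 (U < Y) on D(U)={4,5,6} D(Y)={4,6,7,8,9}: Y {4,6,7,8,9}->{6,7,8,9}
So after constraint 4: D(X) = {7,8,9}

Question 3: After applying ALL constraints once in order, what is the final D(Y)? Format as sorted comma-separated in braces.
Answer: {6,7,8,9}

Derivation:
Constraint 1 (X != U) on D(X)={3,5,6,7,8,9} D(U)={4,5,6,8,9}: no change
Constraint 2 (W + U = X) on D(W)={3,4,6,7,8,9} D(U)={4,5,6,8,9} D(X)={3,5,6,7,8,9}: W {3,4,6,7,8,9}->{3,4}; U {4,5,6,8,9}->{4,5,6}; X {3,5,6,7,8,9}->{7,8,9}
Constraint 3 (W < Y) on D(W)={3,4} D(Y)={3,4,6,7,8,9}: Y {3,4,6,7,8,9}->{4,6,7,8,9}
Constraint 4 (U < Y) on D(U)={4,5,6} D(Y)={4,6,7,8,9}: Y {4,6,7,8,9}->{6,7,8,9}
So after all 4 constraints: D(Y) = {6,7,8,9}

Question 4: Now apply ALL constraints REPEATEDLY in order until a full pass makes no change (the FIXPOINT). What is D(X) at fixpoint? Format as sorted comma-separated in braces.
Answer: {7,8,9}

Derivation:
pass 0 (initial): D(X)={3,5,6,7,8,9}
pass 1: U {4,5,6,8,9}->{4,5,6}; W {3,4,6,7,8,9}->{3,4}; X {3,5,6,7,8,9}->{7,8,9}; Y {3,4,6,7,8,9}->{6,7,8,9}
pass 2: no change
Fixpoint after 2 passes: D(X) = {7,8,9}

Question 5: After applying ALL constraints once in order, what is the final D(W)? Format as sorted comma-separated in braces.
Constraint 1 (X != U) on D(X)={3,5,6,7,8,9} D(U)={4,5,6,8,9}: no change
Constraint 2 (W + U = X) on D(W)={3,4,6,7,8,9} D(U)={4,5,6,8,9} D(X)={3,5,6,7,8,9}: W {3,4,6,7,8,9}->{3,4}; U {4,5,6,8,9}->{4,5,6}; X {3,5,6,7,8,9}->{7,8,9}
Constraint 3 (W < Y) on D(W)={3,4} D(Y)={3,4,6,7,8,9}: Y {3,4,6,7,8,9}->{4,6,7,8,9}
Constraint 4 (U < Y) on D(U)={4,5,6} D(Y)={4,6,7,8,9}: Y {4,6,7,8,9}->{6,7,8,9}
So after all 4 constraints: D(W) = {3,4}

Answer: {3,4}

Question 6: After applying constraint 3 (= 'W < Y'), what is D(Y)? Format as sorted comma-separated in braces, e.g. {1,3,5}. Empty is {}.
Constraint 1 (X != U) on D(X)={3,5,6,7,8,9} D(U)={4,5,6,8,9}: no change
Constraint 2 (W + U = X) on D(W)={3,4,6,7,8,9} D(U)={4,5,6,8,9} D(X)={3,5,6,7,8,9}: W {3,4,6,7,8,9}->{3,4}; U {4,5,6,8,9}->{4,5,6}; X {3,5,6,7,8,9}->{7,8,9}
Constraint 3 (W < Y) on D(W)={3,4} D(Y)={3,4,6,7,8,9}: Y {3,4,6,7,8,9}->{4,6,7,8,9}
So after constraint 3: D(Y) = {4,6,7,8,9}

Answer: {4,6,7,8,9}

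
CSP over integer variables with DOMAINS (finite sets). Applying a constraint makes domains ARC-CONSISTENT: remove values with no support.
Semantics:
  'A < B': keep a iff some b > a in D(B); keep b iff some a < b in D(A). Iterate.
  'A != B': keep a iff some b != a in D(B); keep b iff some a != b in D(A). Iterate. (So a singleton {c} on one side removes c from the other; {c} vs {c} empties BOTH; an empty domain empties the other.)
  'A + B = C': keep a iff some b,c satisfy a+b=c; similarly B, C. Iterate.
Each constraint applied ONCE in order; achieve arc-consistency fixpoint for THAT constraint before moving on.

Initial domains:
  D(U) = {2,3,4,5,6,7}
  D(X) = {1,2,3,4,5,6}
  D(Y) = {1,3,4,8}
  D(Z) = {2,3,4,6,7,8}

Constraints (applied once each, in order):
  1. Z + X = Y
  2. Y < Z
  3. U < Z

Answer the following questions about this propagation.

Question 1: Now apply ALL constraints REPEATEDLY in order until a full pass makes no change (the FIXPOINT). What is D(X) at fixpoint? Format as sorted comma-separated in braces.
pass 0 (initial): D(X)={1,2,3,4,5,6}
pass 1: U {2,3,4,5,6,7}->{2,3,4,5,6}; X {1,2,3,4,5,6}->{1,2,4,5,6}; Y {1,3,4,8}->{3,4}; Z {2,3,4,6,7,8}->{4,6,7}
pass 2: U {2,3,4,5,6}->{}; X {1,2,4,5,6}->{}; Y {3,4}->{}; Z {4,6,7}->{}
pass 3: no change
Fixpoint after 3 passes: D(X) = {}

Answer: {}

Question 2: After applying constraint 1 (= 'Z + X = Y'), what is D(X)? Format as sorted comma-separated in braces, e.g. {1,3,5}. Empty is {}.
Answer: {1,2,4,5,6}

Derivation:
Constraint 1 (Z + X = Y) on D(Z)={2,3,4,6,7,8} D(X)={1,2,3,4,5,6} D(Y)={1,3,4,8}: Z {2,3,4,6,7,8}->{2,3,4,6,7}; X {1,2,3,4,5,6}->{1,2,4,5,6}; Y {1,3,4,8}->{3,4,8}
So after constraint 1: D(X) = {1,2,4,5,6}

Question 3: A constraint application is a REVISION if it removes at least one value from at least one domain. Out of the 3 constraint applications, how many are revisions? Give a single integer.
Answer: 3

Derivation:
Constraint 1 (Z + X = Y) on D(Z)={2,3,4,6,7,8} D(X)={1,2,3,4,5,6} D(Y)={1,3,4,8}: Z {2,3,4,6,7,8}->{2,3,4,6,7}; X {1,2,3,4,5,6}->{1,2,4,5,6}; Y {1,3,4,8}->{3,4,8} => REVISION
Constraint 2 (Y < Z) on D(Y)={3,4,8} D(Z)={2,3,4,6,7}: Y {3,4,8}->{3,4}; Z {2,3,4,6,7}->{4,6,7} => REVISION
Constraint 3 (U < Z) on D(U)={2,3,4,5,6,7} D(Z)={4,6,7}: U {2,3,4,5,6,7}->{2,3,4,5,6} => REVISION
Total revisions = 3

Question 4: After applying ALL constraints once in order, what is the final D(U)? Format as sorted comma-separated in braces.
Constraint 1 (Z + X = Y) on D(Z)={2,3,4,6,7,8} D(X)={1,2,3,4,5,6} D(Y)={1,3,4,8}: Z {2,3,4,6,7,8}->{2,3,4,6,7}; X {1,2,3,4,5,6}->{1,2,4,5,6}; Y {1,3,4,8}->{3,4,8}
Constraint 2 (Y < Z) on D(Y)={3,4,8} D(Z)={2,3,4,6,7}: Y {3,4,8}->{3,4}; Z {2,3,4,6,7}->{4,6,7}
Constraint 3 (U < Z) on D(U)={2,3,4,5,6,7} D(Z)={4,6,7}: U {2,3,4,5,6,7}->{2,3,4,5,6}
So after all 3 constraints: D(U) = {2,3,4,5,6}

Answer: {2,3,4,5,6}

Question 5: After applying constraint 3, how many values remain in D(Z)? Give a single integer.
Answer: 3

Derivation:
Constraint 1 (Z + X = Y) on D(Z)={2,3,4,6,7,8} D(X)={1,2,3,4,5,6} D(Y)={1,3,4,8}: Z {2,3,4,6,7,8}->{2,3,4,6,7}; X {1,2,3,4,5,6}->{1,2,4,5,6}; Y {1,3,4,8}->{3,4,8}
Constraint 2 (Y < Z) on D(Y)={3,4,8} D(Z)={2,3,4,6,7}: Y {3,4,8}->{3,4}; Z {2,3,4,6,7}->{4,6,7}
Constraint 3 (U < Z) on D(U)={2,3,4,5,6,7} D(Z)={4,6,7}: U {2,3,4,5,6,7}->{2,3,4,5,6}
So after constraint 3: D(Z)={4,6,7}, size = 3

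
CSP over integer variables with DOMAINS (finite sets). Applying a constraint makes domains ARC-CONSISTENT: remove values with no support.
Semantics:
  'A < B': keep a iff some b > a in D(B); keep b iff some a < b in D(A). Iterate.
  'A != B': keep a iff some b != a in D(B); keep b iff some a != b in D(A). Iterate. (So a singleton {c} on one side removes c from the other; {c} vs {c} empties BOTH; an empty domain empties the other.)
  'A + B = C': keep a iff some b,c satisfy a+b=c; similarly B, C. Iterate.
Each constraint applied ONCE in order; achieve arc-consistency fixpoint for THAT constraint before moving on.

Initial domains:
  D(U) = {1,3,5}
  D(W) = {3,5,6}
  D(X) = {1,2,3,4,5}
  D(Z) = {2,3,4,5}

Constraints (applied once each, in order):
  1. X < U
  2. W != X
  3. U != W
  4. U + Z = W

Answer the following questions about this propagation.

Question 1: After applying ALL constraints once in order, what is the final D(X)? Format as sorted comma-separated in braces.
Constraint 1 (X < U) on D(X)={1,2,3,4,5} D(U)={1,3,5}: X {1,2,3,4,5}->{1,2,3,4}; U {1,3,5}->{3,5}
Constraint 2 (W != X) on D(W)={3,5,6} D(X)={1,2,3,4}: no change
Constraint 3 (U != W) on D(U)={3,5} D(W)={3,5,6}: no change
Constraint 4 (U + Z = W) on D(U)={3,5} D(Z)={2,3,4,5} D(W)={3,5,6}: U {3,5}->{3}; Z {2,3,4,5}->{2,3}; W {3,5,6}->{5,6}
So after all 4 constraints: D(X) = {1,2,3,4}

Answer: {1,2,3,4}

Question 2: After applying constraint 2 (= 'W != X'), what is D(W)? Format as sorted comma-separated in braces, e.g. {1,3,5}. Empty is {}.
Constraint 1 (X < U) on D(X)={1,2,3,4,5} D(U)={1,3,5}: X {1,2,3,4,5}->{1,2,3,4}; U {1,3,5}->{3,5}
Constraint 2 (W != X) on D(W)={3,5,6} D(X)={1,2,3,4}: no change
So after constraint 2: D(W) = {3,5,6}

Answer: {3,5,6}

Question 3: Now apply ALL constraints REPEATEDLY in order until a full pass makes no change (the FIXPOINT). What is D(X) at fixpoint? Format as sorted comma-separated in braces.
pass 0 (initial): D(X)={1,2,3,4,5}
pass 1: U {1,3,5}->{3}; W {3,5,6}->{5,6}; X {1,2,3,4,5}->{1,2,3,4}; Z {2,3,4,5}->{2,3}
pass 2: X {1,2,3,4}->{1,2}
pass 3: no change
Fixpoint after 3 passes: D(X) = {1,2}

Answer: {1,2}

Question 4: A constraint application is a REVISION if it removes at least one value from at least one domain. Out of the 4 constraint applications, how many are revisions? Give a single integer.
Constraint 1 (X < U) on D(X)={1,2,3,4,5} D(U)={1,3,5}: X {1,2,3,4,5}->{1,2,3,4}; U {1,3,5}->{3,5} => REVISION
Constraint 2 (W != X) on D(W)={3,5,6} D(X)={1,2,3,4}: no change => not a revision
Constraint 3 (U != W) on D(U)={3,5} D(W)={3,5,6}: no change => not a revision
Constraint 4 (U + Z = W) on D(U)={3,5} D(Z)={2,3,4,5} D(W)={3,5,6}: U {3,5}->{3}; Z {2,3,4,5}->{2,3}; W {3,5,6}->{5,6} => REVISION
Total revisions = 2

Answer: 2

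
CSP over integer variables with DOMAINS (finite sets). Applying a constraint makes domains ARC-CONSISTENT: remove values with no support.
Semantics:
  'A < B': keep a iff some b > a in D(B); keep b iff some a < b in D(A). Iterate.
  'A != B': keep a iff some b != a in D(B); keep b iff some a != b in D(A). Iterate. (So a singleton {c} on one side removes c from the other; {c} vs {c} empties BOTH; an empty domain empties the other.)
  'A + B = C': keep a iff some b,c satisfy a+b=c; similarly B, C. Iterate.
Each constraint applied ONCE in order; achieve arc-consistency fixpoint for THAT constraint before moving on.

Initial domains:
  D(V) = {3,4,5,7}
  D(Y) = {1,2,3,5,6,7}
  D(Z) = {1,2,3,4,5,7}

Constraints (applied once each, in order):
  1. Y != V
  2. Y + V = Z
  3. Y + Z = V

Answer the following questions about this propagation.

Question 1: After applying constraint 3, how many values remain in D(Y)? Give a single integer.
Constraint 1 (Y != V) on D(Y)={1,2,3,5,6,7} D(V)={3,4,5,7}: no change
Constraint 2 (Y + V = Z) on D(Y)={1,2,3,5,6,7} D(V)={3,4,5,7} D(Z)={1,2,3,4,5,7}: Y {1,2,3,5,6,7}->{1,2,3}; V {3,4,5,7}->{3,4,5}; Z {1,2,3,4,5,7}->{4,5,7}
Constraint 3 (Y + Z = V) on D(Y)={1,2,3} D(Z)={4,5,7} D(V)={3,4,5}: Y {1,2,3}->{1}; Z {4,5,7}->{4}; V {3,4,5}->{5}
So after constraint 3: D(Y)={1}, size = 1

Answer: 1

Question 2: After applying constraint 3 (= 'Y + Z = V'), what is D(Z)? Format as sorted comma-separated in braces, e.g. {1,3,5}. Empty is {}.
Answer: {4}

Derivation:
Constraint 1 (Y != V) on D(Y)={1,2,3,5,6,7} D(V)={3,4,5,7}: no change
Constraint 2 (Y + V = Z) on D(Y)={1,2,3,5,6,7} D(V)={3,4,5,7} D(Z)={1,2,3,4,5,7}: Y {1,2,3,5,6,7}->{1,2,3}; V {3,4,5,7}->{3,4,5}; Z {1,2,3,4,5,7}->{4,5,7}
Constraint 3 (Y + Z = V) on D(Y)={1,2,3} D(Z)={4,5,7} D(V)={3,4,5}: Y {1,2,3}->{1}; Z {4,5,7}->{4}; V {3,4,5}->{5}
So after constraint 3: D(Z) = {4}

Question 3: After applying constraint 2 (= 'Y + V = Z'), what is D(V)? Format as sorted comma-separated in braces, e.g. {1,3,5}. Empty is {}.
Constraint 1 (Y != V) on D(Y)={1,2,3,5,6,7} D(V)={3,4,5,7}: no change
Constraint 2 (Y + V = Z) on D(Y)={1,2,3,5,6,7} D(V)={3,4,5,7} D(Z)={1,2,3,4,5,7}: Y {1,2,3,5,6,7}->{1,2,3}; V {3,4,5,7}->{3,4,5}; Z {1,2,3,4,5,7}->{4,5,7}
So after constraint 2: D(V) = {3,4,5}

Answer: {3,4,5}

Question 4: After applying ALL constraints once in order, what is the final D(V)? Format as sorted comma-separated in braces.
Answer: {5}

Derivation:
Constraint 1 (Y != V) on D(Y)={1,2,3,5,6,7} D(V)={3,4,5,7}: no change
Constraint 2 (Y + V = Z) on D(Y)={1,2,3,5,6,7} D(V)={3,4,5,7} D(Z)={1,2,3,4,5,7}: Y {1,2,3,5,6,7}->{1,2,3}; V {3,4,5,7}->{3,4,5}; Z {1,2,3,4,5,7}->{4,5,7}
Constraint 3 (Y + Z = V) on D(Y)={1,2,3} D(Z)={4,5,7} D(V)={3,4,5}: Y {1,2,3}->{1}; Z {4,5,7}->{4}; V {3,4,5}->{5}
So after all 3 constraints: D(V) = {5}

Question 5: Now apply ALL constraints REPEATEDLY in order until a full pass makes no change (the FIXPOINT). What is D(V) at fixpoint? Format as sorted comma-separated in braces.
pass 0 (initial): D(V)={3,4,5,7}
pass 1: V {3,4,5,7}->{5}; Y {1,2,3,5,6,7}->{1}; Z {1,2,3,4,5,7}->{4}
pass 2: V {5}->{}; Y {1}->{}; Z {4}->{}
pass 3: no change
Fixpoint after 3 passes: D(V) = {}

Answer: {}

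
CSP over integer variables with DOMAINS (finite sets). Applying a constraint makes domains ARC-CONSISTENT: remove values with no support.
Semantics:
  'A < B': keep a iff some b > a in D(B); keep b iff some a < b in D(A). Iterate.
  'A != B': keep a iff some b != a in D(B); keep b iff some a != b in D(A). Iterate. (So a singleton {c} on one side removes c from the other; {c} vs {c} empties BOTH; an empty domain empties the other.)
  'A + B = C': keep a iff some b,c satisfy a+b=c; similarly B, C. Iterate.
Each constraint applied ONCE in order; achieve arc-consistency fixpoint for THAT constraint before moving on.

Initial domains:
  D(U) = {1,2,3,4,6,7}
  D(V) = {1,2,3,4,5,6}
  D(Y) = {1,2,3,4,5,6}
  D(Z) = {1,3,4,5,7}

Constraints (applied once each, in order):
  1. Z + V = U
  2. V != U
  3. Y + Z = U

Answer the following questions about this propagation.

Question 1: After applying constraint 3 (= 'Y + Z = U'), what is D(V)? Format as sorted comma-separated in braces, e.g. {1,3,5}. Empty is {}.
Constraint 1 (Z + V = U) on D(Z)={1,3,4,5,7} D(V)={1,2,3,4,5,6} D(U)={1,2,3,4,6,7}: Z {1,3,4,5,7}->{1,3,4,5}; U {1,2,3,4,6,7}->{2,3,4,6,7}
Constraint 2 (V != U) on D(V)={1,2,3,4,5,6} D(U)={2,3,4,6,7}: no change
Constraint 3 (Y + Z = U) on D(Y)={1,2,3,4,5,6} D(Z)={1,3,4,5} D(U)={2,3,4,6,7}: no change
So after constraint 3: D(V) = {1,2,3,4,5,6}

Answer: {1,2,3,4,5,6}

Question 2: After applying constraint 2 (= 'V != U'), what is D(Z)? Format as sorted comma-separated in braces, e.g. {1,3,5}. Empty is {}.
Answer: {1,3,4,5}

Derivation:
Constraint 1 (Z + V = U) on D(Z)={1,3,4,5,7} D(V)={1,2,3,4,5,6} D(U)={1,2,3,4,6,7}: Z {1,3,4,5,7}->{1,3,4,5}; U {1,2,3,4,6,7}->{2,3,4,6,7}
Constraint 2 (V != U) on D(V)={1,2,3,4,5,6} D(U)={2,3,4,6,7}: no change
So after constraint 2: D(Z) = {1,3,4,5}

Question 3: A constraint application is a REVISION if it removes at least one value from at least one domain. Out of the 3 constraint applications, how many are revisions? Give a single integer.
Answer: 1

Derivation:
Constraint 1 (Z + V = U) on D(Z)={1,3,4,5,7} D(V)={1,2,3,4,5,6} D(U)={1,2,3,4,6,7}: Z {1,3,4,5,7}->{1,3,4,5}; U {1,2,3,4,6,7}->{2,3,4,6,7} => REVISION
Constraint 2 (V != U) on D(V)={1,2,3,4,5,6} D(U)={2,3,4,6,7}: no change => not a revision
Constraint 3 (Y + Z = U) on D(Y)={1,2,3,4,5,6} D(Z)={1,3,4,5} D(U)={2,3,4,6,7}: no change => not a revision
Total revisions = 1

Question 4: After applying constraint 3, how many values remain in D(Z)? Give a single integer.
Constraint 1 (Z + V = U) on D(Z)={1,3,4,5,7} D(V)={1,2,3,4,5,6} D(U)={1,2,3,4,6,7}: Z {1,3,4,5,7}->{1,3,4,5}; U {1,2,3,4,6,7}->{2,3,4,6,7}
Constraint 2 (V != U) on D(V)={1,2,3,4,5,6} D(U)={2,3,4,6,7}: no change
Constraint 3 (Y + Z = U) on D(Y)={1,2,3,4,5,6} D(Z)={1,3,4,5} D(U)={2,3,4,6,7}: no change
So after constraint 3: D(Z)={1,3,4,5}, size = 4

Answer: 4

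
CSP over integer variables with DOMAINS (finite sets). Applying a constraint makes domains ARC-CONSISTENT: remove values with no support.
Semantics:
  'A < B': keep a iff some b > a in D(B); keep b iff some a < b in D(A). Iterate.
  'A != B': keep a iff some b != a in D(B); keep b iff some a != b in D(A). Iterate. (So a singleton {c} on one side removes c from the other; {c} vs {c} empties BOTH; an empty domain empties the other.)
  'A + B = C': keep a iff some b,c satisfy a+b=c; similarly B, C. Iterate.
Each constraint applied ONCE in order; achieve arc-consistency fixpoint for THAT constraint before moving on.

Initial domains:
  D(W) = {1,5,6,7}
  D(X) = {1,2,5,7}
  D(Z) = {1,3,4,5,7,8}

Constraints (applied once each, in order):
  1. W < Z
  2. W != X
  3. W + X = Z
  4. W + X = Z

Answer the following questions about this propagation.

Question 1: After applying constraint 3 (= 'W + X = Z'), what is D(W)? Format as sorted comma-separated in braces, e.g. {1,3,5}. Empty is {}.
Constraint 1 (W < Z) on D(W)={1,5,6,7} D(Z)={1,3,4,5,7,8}: Z {1,3,4,5,7,8}->{3,4,5,7,8}
Constraint 2 (W != X) on D(W)={1,5,6,7} D(X)={1,2,5,7}: no change
Constraint 3 (W + X = Z) on D(W)={1,5,6,7} D(X)={1,2,5,7} D(Z)={3,4,5,7,8}: X {1,2,5,7}->{1,2,7}; Z {3,4,5,7,8}->{3,7,8}
So after constraint 3: D(W) = {1,5,6,7}

Answer: {1,5,6,7}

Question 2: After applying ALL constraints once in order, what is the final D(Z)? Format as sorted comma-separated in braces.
Constraint 1 (W < Z) on D(W)={1,5,6,7} D(Z)={1,3,4,5,7,8}: Z {1,3,4,5,7,8}->{3,4,5,7,8}
Constraint 2 (W != X) on D(W)={1,5,6,7} D(X)={1,2,5,7}: no change
Constraint 3 (W + X = Z) on D(W)={1,5,6,7} D(X)={1,2,5,7} D(Z)={3,4,5,7,8}: X {1,2,5,7}->{1,2,7}; Z {3,4,5,7,8}->{3,7,8}
Constraint 4 (W + X = Z) on D(W)={1,5,6,7} D(X)={1,2,7} D(Z)={3,7,8}: no change
So after all 4 constraints: D(Z) = {3,7,8}

Answer: {3,7,8}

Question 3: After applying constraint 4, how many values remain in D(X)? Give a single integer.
Constraint 1 (W < Z) on D(W)={1,5,6,7} D(Z)={1,3,4,5,7,8}: Z {1,3,4,5,7,8}->{3,4,5,7,8}
Constraint 2 (W != X) on D(W)={1,5,6,7} D(X)={1,2,5,7}: no change
Constraint 3 (W + X = Z) on D(W)={1,5,6,7} D(X)={1,2,5,7} D(Z)={3,4,5,7,8}: X {1,2,5,7}->{1,2,7}; Z {3,4,5,7,8}->{3,7,8}
Constraint 4 (W + X = Z) on D(W)={1,5,6,7} D(X)={1,2,7} D(Z)={3,7,8}: no change
So after constraint 4: D(X)={1,2,7}, size = 3

Answer: 3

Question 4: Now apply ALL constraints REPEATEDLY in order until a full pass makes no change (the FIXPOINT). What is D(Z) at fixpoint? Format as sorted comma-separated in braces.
Answer: {3,7,8}

Derivation:
pass 0 (initial): D(Z)={1,3,4,5,7,8}
pass 1: X {1,2,5,7}->{1,2,7}; Z {1,3,4,5,7,8}->{3,7,8}
pass 2: no change
Fixpoint after 2 passes: D(Z) = {3,7,8}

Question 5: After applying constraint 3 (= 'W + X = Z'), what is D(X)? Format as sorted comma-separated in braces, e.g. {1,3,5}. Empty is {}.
Answer: {1,2,7}

Derivation:
Constraint 1 (W < Z) on D(W)={1,5,6,7} D(Z)={1,3,4,5,7,8}: Z {1,3,4,5,7,8}->{3,4,5,7,8}
Constraint 2 (W != X) on D(W)={1,5,6,7} D(X)={1,2,5,7}: no change
Constraint 3 (W + X = Z) on D(W)={1,5,6,7} D(X)={1,2,5,7} D(Z)={3,4,5,7,8}: X {1,2,5,7}->{1,2,7}; Z {3,4,5,7,8}->{3,7,8}
So after constraint 3: D(X) = {1,2,7}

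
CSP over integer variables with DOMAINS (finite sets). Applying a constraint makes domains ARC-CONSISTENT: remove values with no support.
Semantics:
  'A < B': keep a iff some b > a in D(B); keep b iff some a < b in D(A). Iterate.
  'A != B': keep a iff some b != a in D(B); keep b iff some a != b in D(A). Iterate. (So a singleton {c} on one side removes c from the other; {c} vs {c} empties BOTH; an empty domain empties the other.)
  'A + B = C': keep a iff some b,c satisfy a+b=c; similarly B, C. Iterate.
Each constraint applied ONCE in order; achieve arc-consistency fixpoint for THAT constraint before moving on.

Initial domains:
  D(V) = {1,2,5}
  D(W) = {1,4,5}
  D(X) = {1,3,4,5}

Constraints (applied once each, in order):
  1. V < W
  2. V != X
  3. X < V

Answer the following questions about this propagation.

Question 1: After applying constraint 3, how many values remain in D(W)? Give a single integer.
Constraint 1 (V < W) on D(V)={1,2,5} D(W)={1,4,5}: V {1,2,5}->{1,2}; W {1,4,5}->{4,5}
Constraint 2 (V != X) on D(V)={1,2} D(X)={1,3,4,5}: no change
Constraint 3 (X < V) on D(X)={1,3,4,5} D(V)={1,2}: X {1,3,4,5}->{1}; V {1,2}->{2}
So after constraint 3: D(W)={4,5}, size = 2

Answer: 2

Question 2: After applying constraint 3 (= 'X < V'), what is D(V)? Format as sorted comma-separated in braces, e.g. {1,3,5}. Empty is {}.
Constraint 1 (V < W) on D(V)={1,2,5} D(W)={1,4,5}: V {1,2,5}->{1,2}; W {1,4,5}->{4,5}
Constraint 2 (V != X) on D(V)={1,2} D(X)={1,3,4,5}: no change
Constraint 3 (X < V) on D(X)={1,3,4,5} D(V)={1,2}: X {1,3,4,5}->{1}; V {1,2}->{2}
So after constraint 3: D(V) = {2}

Answer: {2}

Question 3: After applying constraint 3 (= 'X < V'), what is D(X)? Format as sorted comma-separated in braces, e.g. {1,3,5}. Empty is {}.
Constraint 1 (V < W) on D(V)={1,2,5} D(W)={1,4,5}: V {1,2,5}->{1,2}; W {1,4,5}->{4,5}
Constraint 2 (V != X) on D(V)={1,2} D(X)={1,3,4,5}: no change
Constraint 3 (X < V) on D(X)={1,3,4,5} D(V)={1,2}: X {1,3,4,5}->{1}; V {1,2}->{2}
So after constraint 3: D(X) = {1}

Answer: {1}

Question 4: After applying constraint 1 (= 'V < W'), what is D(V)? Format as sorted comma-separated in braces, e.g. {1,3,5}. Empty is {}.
Answer: {1,2}

Derivation:
Constraint 1 (V < W) on D(V)={1,2,5} D(W)={1,4,5}: V {1,2,5}->{1,2}; W {1,4,5}->{4,5}
So after constraint 1: D(V) = {1,2}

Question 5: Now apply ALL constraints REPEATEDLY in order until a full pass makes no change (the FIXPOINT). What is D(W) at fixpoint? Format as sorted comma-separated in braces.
pass 0 (initial): D(W)={1,4,5}
pass 1: V {1,2,5}->{2}; W {1,4,5}->{4,5}; X {1,3,4,5}->{1}
pass 2: no change
Fixpoint after 2 passes: D(W) = {4,5}

Answer: {4,5}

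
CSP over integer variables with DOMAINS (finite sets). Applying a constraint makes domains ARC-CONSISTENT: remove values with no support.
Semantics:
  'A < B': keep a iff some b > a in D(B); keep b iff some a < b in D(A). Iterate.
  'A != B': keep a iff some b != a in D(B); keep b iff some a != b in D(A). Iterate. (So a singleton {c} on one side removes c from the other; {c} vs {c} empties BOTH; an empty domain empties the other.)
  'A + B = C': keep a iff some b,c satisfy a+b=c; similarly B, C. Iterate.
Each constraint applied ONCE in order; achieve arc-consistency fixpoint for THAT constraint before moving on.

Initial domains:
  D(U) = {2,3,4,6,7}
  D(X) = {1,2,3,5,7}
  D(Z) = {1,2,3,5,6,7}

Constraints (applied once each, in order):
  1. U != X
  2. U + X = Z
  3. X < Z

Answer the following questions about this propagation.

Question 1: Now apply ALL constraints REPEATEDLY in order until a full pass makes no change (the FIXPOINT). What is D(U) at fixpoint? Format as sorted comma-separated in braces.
Answer: {2,3,4,6}

Derivation:
pass 0 (initial): D(U)={2,3,4,6,7}
pass 1: U {2,3,4,6,7}->{2,3,4,6}; X {1,2,3,5,7}->{1,2,3,5}; Z {1,2,3,5,6,7}->{3,5,6,7}
pass 2: no change
Fixpoint after 2 passes: D(U) = {2,3,4,6}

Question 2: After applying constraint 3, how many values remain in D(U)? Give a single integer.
Constraint 1 (U != X) on D(U)={2,3,4,6,7} D(X)={1,2,3,5,7}: no change
Constraint 2 (U + X = Z) on D(U)={2,3,4,6,7} D(X)={1,2,3,5,7} D(Z)={1,2,3,5,6,7}: U {2,3,4,6,7}->{2,3,4,6}; X {1,2,3,5,7}->{1,2,3,5}; Z {1,2,3,5,6,7}->{3,5,6,7}
Constraint 3 (X < Z) on D(X)={1,2,3,5} D(Z)={3,5,6,7}: no change
So after constraint 3: D(U)={2,3,4,6}, size = 4

Answer: 4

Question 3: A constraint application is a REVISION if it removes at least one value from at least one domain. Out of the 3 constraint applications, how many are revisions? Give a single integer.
Answer: 1

Derivation:
Constraint 1 (U != X) on D(U)={2,3,4,6,7} D(X)={1,2,3,5,7}: no change => not a revision
Constraint 2 (U + X = Z) on D(U)={2,3,4,6,7} D(X)={1,2,3,5,7} D(Z)={1,2,3,5,6,7}: U {2,3,4,6,7}->{2,3,4,6}; X {1,2,3,5,7}->{1,2,3,5}; Z {1,2,3,5,6,7}->{3,5,6,7} => REVISION
Constraint 3 (X < Z) on D(X)={1,2,3,5} D(Z)={3,5,6,7}: no change => not a revision
Total revisions = 1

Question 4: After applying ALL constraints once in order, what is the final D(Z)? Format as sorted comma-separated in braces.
Answer: {3,5,6,7}

Derivation:
Constraint 1 (U != X) on D(U)={2,3,4,6,7} D(X)={1,2,3,5,7}: no change
Constraint 2 (U + X = Z) on D(U)={2,3,4,6,7} D(X)={1,2,3,5,7} D(Z)={1,2,3,5,6,7}: U {2,3,4,6,7}->{2,3,4,6}; X {1,2,3,5,7}->{1,2,3,5}; Z {1,2,3,5,6,7}->{3,5,6,7}
Constraint 3 (X < Z) on D(X)={1,2,3,5} D(Z)={3,5,6,7}: no change
So after all 3 constraints: D(Z) = {3,5,6,7}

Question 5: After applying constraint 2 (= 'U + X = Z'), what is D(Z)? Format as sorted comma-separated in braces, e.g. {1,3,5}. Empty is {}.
Constraint 1 (U != X) on D(U)={2,3,4,6,7} D(X)={1,2,3,5,7}: no change
Constraint 2 (U + X = Z) on D(U)={2,3,4,6,7} D(X)={1,2,3,5,7} D(Z)={1,2,3,5,6,7}: U {2,3,4,6,7}->{2,3,4,6}; X {1,2,3,5,7}->{1,2,3,5}; Z {1,2,3,5,6,7}->{3,5,6,7}
So after constraint 2: D(Z) = {3,5,6,7}

Answer: {3,5,6,7}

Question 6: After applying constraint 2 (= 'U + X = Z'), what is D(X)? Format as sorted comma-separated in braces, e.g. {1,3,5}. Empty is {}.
Constraint 1 (U != X) on D(U)={2,3,4,6,7} D(X)={1,2,3,5,7}: no change
Constraint 2 (U + X = Z) on D(U)={2,3,4,6,7} D(X)={1,2,3,5,7} D(Z)={1,2,3,5,6,7}: U {2,3,4,6,7}->{2,3,4,6}; X {1,2,3,5,7}->{1,2,3,5}; Z {1,2,3,5,6,7}->{3,5,6,7}
So after constraint 2: D(X) = {1,2,3,5}

Answer: {1,2,3,5}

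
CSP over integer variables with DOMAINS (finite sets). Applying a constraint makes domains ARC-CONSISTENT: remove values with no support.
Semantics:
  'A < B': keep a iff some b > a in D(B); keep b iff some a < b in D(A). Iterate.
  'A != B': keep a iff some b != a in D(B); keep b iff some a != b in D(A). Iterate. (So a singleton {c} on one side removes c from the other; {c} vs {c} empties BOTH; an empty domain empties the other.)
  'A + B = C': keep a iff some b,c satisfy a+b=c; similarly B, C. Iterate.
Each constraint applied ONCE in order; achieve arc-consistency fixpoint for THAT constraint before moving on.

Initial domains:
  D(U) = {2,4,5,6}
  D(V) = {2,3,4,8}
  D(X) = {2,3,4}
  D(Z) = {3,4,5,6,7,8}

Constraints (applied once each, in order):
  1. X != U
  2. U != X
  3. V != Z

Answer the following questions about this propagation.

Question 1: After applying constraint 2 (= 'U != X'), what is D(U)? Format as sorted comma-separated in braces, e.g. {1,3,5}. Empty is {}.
Answer: {2,4,5,6}

Derivation:
Constraint 1 (X != U) on D(X)={2,3,4} D(U)={2,4,5,6}: no change
Constraint 2 (U != X) on D(U)={2,4,5,6} D(X)={2,3,4}: no change
So after constraint 2: D(U) = {2,4,5,6}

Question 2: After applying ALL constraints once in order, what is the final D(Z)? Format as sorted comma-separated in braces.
Constraint 1 (X != U) on D(X)={2,3,4} D(U)={2,4,5,6}: no change
Constraint 2 (U != X) on D(U)={2,4,5,6} D(X)={2,3,4}: no change
Constraint 3 (V != Z) on D(V)={2,3,4,8} D(Z)={3,4,5,6,7,8}: no change
So after all 3 constraints: D(Z) = {3,4,5,6,7,8}

Answer: {3,4,5,6,7,8}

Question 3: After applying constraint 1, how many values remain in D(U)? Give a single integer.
Constraint 1 (X != U) on D(X)={2,3,4} D(U)={2,4,5,6}: no change
So after constraint 1: D(U)={2,4,5,6}, size = 4

Answer: 4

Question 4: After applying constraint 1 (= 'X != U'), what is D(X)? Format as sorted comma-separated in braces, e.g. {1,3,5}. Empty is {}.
Answer: {2,3,4}

Derivation:
Constraint 1 (X != U) on D(X)={2,3,4} D(U)={2,4,5,6}: no change
So after constraint 1: D(X) = {2,3,4}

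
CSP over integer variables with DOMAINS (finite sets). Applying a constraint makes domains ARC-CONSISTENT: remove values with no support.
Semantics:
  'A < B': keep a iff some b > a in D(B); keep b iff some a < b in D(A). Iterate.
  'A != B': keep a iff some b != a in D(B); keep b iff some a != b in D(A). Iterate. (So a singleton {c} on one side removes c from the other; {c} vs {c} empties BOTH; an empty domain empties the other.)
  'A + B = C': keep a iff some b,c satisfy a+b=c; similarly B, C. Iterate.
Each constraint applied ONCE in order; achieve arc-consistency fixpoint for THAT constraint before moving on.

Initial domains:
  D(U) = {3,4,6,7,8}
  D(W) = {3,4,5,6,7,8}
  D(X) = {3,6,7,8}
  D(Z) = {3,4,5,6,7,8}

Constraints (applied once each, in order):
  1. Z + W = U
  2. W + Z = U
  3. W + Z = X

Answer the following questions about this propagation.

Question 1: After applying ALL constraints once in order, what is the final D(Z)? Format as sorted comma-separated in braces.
Constraint 1 (Z + W = U) on D(Z)={3,4,5,6,7,8} D(W)={3,4,5,6,7,8} D(U)={3,4,6,7,8}: Z {3,4,5,6,7,8}->{3,4,5}; W {3,4,5,6,7,8}->{3,4,5}; U {3,4,6,7,8}->{6,7,8}
Constraint 2 (W + Z = U) on D(W)={3,4,5} D(Z)={3,4,5} D(U)={6,7,8}: no change
Constraint 3 (W + Z = X) on D(W)={3,4,5} D(Z)={3,4,5} D(X)={3,6,7,8}: X {3,6,7,8}->{6,7,8}
So after all 3 constraints: D(Z) = {3,4,5}

Answer: {3,4,5}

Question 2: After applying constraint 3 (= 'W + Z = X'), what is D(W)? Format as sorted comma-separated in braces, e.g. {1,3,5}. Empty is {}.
Answer: {3,4,5}

Derivation:
Constraint 1 (Z + W = U) on D(Z)={3,4,5,6,7,8} D(W)={3,4,5,6,7,8} D(U)={3,4,6,7,8}: Z {3,4,5,6,7,8}->{3,4,5}; W {3,4,5,6,7,8}->{3,4,5}; U {3,4,6,7,8}->{6,7,8}
Constraint 2 (W + Z = U) on D(W)={3,4,5} D(Z)={3,4,5} D(U)={6,7,8}: no change
Constraint 3 (W + Z = X) on D(W)={3,4,5} D(Z)={3,4,5} D(X)={3,6,7,8}: X {3,6,7,8}->{6,7,8}
So after constraint 3: D(W) = {3,4,5}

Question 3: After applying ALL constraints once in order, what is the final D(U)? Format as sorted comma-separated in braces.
Constraint 1 (Z + W = U) on D(Z)={3,4,5,6,7,8} D(W)={3,4,5,6,7,8} D(U)={3,4,6,7,8}: Z {3,4,5,6,7,8}->{3,4,5}; W {3,4,5,6,7,8}->{3,4,5}; U {3,4,6,7,8}->{6,7,8}
Constraint 2 (W + Z = U) on D(W)={3,4,5} D(Z)={3,4,5} D(U)={6,7,8}: no change
Constraint 3 (W + Z = X) on D(W)={3,4,5} D(Z)={3,4,5} D(X)={3,6,7,8}: X {3,6,7,8}->{6,7,8}
So after all 3 constraints: D(U) = {6,7,8}

Answer: {6,7,8}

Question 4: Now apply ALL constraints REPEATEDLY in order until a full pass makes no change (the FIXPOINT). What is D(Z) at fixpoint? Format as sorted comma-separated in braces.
pass 0 (initial): D(Z)={3,4,5,6,7,8}
pass 1: U {3,4,6,7,8}->{6,7,8}; W {3,4,5,6,7,8}->{3,4,5}; X {3,6,7,8}->{6,7,8}; Z {3,4,5,6,7,8}->{3,4,5}
pass 2: no change
Fixpoint after 2 passes: D(Z) = {3,4,5}

Answer: {3,4,5}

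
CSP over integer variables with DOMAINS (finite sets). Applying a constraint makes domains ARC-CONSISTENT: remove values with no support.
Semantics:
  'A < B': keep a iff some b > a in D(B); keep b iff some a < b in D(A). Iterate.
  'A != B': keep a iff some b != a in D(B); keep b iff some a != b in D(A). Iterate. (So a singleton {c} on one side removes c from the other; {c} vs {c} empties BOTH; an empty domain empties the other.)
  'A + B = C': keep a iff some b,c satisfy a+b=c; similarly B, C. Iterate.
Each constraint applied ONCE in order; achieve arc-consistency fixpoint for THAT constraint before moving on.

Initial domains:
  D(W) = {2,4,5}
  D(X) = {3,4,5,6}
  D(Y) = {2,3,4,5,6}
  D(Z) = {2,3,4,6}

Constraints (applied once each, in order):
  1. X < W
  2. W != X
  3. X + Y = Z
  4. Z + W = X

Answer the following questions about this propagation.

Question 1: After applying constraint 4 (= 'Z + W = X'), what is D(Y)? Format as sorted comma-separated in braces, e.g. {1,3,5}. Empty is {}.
Answer: {2,3}

Derivation:
Constraint 1 (X < W) on D(X)={3,4,5,6} D(W)={2,4,5}: X {3,4,5,6}->{3,4}; W {2,4,5}->{4,5}
Constraint 2 (W != X) on D(W)={4,5} D(X)={3,4}: no change
Constraint 3 (X + Y = Z) on D(X)={3,4} D(Y)={2,3,4,5,6} D(Z)={2,3,4,6}: Y {2,3,4,5,6}->{2,3}; Z {2,3,4,6}->{6}
Constraint 4 (Z + W = X) on D(Z)={6} D(W)={4,5} D(X)={3,4}: Z {6}->{}; W {4,5}->{}; X {3,4}->{}
So after constraint 4: D(Y) = {2,3}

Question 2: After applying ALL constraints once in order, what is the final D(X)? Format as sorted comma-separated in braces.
Constraint 1 (X < W) on D(X)={3,4,5,6} D(W)={2,4,5}: X {3,4,5,6}->{3,4}; W {2,4,5}->{4,5}
Constraint 2 (W != X) on D(W)={4,5} D(X)={3,4}: no change
Constraint 3 (X + Y = Z) on D(X)={3,4} D(Y)={2,3,4,5,6} D(Z)={2,3,4,6}: Y {2,3,4,5,6}->{2,3}; Z {2,3,4,6}->{6}
Constraint 4 (Z + W = X) on D(Z)={6} D(W)={4,5} D(X)={3,4}: Z {6}->{}; W {4,5}->{}; X {3,4}->{}
So after all 4 constraints: D(X) = {}

Answer: {}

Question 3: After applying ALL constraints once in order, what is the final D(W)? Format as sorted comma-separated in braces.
Constraint 1 (X < W) on D(X)={3,4,5,6} D(W)={2,4,5}: X {3,4,5,6}->{3,4}; W {2,4,5}->{4,5}
Constraint 2 (W != X) on D(W)={4,5} D(X)={3,4}: no change
Constraint 3 (X + Y = Z) on D(X)={3,4} D(Y)={2,3,4,5,6} D(Z)={2,3,4,6}: Y {2,3,4,5,6}->{2,3}; Z {2,3,4,6}->{6}
Constraint 4 (Z + W = X) on D(Z)={6} D(W)={4,5} D(X)={3,4}: Z {6}->{}; W {4,5}->{}; X {3,4}->{}
So after all 4 constraints: D(W) = {}

Answer: {}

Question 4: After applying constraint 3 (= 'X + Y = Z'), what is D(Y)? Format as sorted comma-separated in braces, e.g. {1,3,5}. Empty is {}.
Answer: {2,3}

Derivation:
Constraint 1 (X < W) on D(X)={3,4,5,6} D(W)={2,4,5}: X {3,4,5,6}->{3,4}; W {2,4,5}->{4,5}
Constraint 2 (W != X) on D(W)={4,5} D(X)={3,4}: no change
Constraint 3 (X + Y = Z) on D(X)={3,4} D(Y)={2,3,4,5,6} D(Z)={2,3,4,6}: Y {2,3,4,5,6}->{2,3}; Z {2,3,4,6}->{6}
So after constraint 3: D(Y) = {2,3}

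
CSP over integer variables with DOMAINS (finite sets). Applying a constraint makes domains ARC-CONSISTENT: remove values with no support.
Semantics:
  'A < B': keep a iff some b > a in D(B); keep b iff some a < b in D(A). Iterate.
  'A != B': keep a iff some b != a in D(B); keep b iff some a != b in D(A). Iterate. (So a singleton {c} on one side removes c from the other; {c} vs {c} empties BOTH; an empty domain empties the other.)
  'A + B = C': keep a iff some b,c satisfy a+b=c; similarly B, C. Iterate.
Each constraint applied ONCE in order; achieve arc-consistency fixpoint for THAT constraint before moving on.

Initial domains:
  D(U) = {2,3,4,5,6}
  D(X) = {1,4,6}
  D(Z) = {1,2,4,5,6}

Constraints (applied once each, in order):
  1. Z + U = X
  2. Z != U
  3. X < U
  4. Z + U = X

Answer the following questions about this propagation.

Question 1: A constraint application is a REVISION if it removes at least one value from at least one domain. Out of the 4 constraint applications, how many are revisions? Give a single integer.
Constraint 1 (Z + U = X) on D(Z)={1,2,4,5,6} D(U)={2,3,4,5,6} D(X)={1,4,6}: Z {1,2,4,5,6}->{1,2,4}; U {2,3,4,5,6}->{2,3,4,5}; X {1,4,6}->{4,6} => REVISION
Constraint 2 (Z != U) on D(Z)={1,2,4} D(U)={2,3,4,5}: no change => not a revision
Constraint 3 (X < U) on D(X)={4,6} D(U)={2,3,4,5}: X {4,6}->{4}; U {2,3,4,5}->{5} => REVISION
Constraint 4 (Z + U = X) on D(Z)={1,2,4} D(U)={5} D(X)={4}: Z {1,2,4}->{}; U {5}->{}; X {4}->{} => REVISION
Total revisions = 3

Answer: 3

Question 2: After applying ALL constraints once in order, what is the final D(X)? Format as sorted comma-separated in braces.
Constraint 1 (Z + U = X) on D(Z)={1,2,4,5,6} D(U)={2,3,4,5,6} D(X)={1,4,6}: Z {1,2,4,5,6}->{1,2,4}; U {2,3,4,5,6}->{2,3,4,5}; X {1,4,6}->{4,6}
Constraint 2 (Z != U) on D(Z)={1,2,4} D(U)={2,3,4,5}: no change
Constraint 3 (X < U) on D(X)={4,6} D(U)={2,3,4,5}: X {4,6}->{4}; U {2,3,4,5}->{5}
Constraint 4 (Z + U = X) on D(Z)={1,2,4} D(U)={5} D(X)={4}: Z {1,2,4}->{}; U {5}->{}; X {4}->{}
So after all 4 constraints: D(X) = {}

Answer: {}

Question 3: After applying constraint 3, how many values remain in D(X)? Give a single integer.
Constraint 1 (Z + U = X) on D(Z)={1,2,4,5,6} D(U)={2,3,4,5,6} D(X)={1,4,6}: Z {1,2,4,5,6}->{1,2,4}; U {2,3,4,5,6}->{2,3,4,5}; X {1,4,6}->{4,6}
Constraint 2 (Z != U) on D(Z)={1,2,4} D(U)={2,3,4,5}: no change
Constraint 3 (X < U) on D(X)={4,6} D(U)={2,3,4,5}: X {4,6}->{4}; U {2,3,4,5}->{5}
So after constraint 3: D(X)={4}, size = 1

Answer: 1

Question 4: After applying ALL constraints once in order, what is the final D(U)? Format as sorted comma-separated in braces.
Constraint 1 (Z + U = X) on D(Z)={1,2,4,5,6} D(U)={2,3,4,5,6} D(X)={1,4,6}: Z {1,2,4,5,6}->{1,2,4}; U {2,3,4,5,6}->{2,3,4,5}; X {1,4,6}->{4,6}
Constraint 2 (Z != U) on D(Z)={1,2,4} D(U)={2,3,4,5}: no change
Constraint 3 (X < U) on D(X)={4,6} D(U)={2,3,4,5}: X {4,6}->{4}; U {2,3,4,5}->{5}
Constraint 4 (Z + U = X) on D(Z)={1,2,4} D(U)={5} D(X)={4}: Z {1,2,4}->{}; U {5}->{}; X {4}->{}
So after all 4 constraints: D(U) = {}

Answer: {}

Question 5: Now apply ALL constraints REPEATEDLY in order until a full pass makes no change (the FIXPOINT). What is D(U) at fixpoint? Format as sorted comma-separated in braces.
Answer: {}

Derivation:
pass 0 (initial): D(U)={2,3,4,5,6}
pass 1: U {2,3,4,5,6}->{}; X {1,4,6}->{}; Z {1,2,4,5,6}->{}
pass 2: no change
Fixpoint after 2 passes: D(U) = {}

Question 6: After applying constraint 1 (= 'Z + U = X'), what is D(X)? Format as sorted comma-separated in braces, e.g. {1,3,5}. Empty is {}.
Answer: {4,6}

Derivation:
Constraint 1 (Z + U = X) on D(Z)={1,2,4,5,6} D(U)={2,3,4,5,6} D(X)={1,4,6}: Z {1,2,4,5,6}->{1,2,4}; U {2,3,4,5,6}->{2,3,4,5}; X {1,4,6}->{4,6}
So after constraint 1: D(X) = {4,6}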